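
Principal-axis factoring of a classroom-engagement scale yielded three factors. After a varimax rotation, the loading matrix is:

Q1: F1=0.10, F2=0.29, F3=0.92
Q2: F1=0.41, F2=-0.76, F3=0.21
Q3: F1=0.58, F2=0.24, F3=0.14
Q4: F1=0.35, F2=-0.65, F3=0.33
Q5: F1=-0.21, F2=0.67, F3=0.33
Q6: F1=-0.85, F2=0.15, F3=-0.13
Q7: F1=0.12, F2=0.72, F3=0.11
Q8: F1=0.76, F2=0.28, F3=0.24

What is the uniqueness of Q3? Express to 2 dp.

h² = 0.58² + 0.24² + 0.14² = 0.3364 + 0.0576 + 0.0196 = 0.4136
Uniqueness u² = 1 − h² = 1 − 0.4136 = 0.5864

0.59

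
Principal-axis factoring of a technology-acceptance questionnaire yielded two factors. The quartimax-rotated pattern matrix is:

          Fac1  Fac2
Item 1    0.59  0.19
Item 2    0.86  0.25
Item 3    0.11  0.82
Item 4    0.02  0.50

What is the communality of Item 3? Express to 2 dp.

0.68

h² = 0.11² + 0.82² = 0.0121 + 0.6724 = 0.6845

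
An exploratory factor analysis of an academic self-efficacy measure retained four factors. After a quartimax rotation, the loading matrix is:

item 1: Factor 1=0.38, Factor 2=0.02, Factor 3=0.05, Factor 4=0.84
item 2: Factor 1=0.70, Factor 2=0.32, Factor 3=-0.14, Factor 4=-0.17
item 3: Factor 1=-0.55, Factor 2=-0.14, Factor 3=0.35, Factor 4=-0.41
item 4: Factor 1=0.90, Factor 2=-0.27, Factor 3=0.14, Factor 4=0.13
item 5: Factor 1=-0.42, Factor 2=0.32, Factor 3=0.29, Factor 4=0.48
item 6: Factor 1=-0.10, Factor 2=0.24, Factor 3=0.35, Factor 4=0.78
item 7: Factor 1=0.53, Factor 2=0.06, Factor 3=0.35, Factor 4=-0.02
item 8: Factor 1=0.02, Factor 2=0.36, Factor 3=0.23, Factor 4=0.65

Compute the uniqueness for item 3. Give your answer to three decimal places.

0.387

h² = (-0.55)² + (-0.14)² + 0.35² + (-0.41)² = 0.3025 + 0.0196 + 0.1225 + 0.1681 = 0.6127
Uniqueness u² = 1 − h² = 1 − 0.6127 = 0.3873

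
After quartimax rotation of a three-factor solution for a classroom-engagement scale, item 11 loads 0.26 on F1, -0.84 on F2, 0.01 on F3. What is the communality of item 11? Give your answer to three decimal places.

0.773

h² = 0.26² + (-0.84)² + 0.01² = 0.0676 + 0.7056 + 0.0001 = 0.7733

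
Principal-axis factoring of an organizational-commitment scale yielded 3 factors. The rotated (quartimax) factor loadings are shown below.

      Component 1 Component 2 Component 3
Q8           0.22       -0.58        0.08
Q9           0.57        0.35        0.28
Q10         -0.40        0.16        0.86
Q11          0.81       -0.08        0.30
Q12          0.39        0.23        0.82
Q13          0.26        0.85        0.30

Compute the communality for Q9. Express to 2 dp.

h² = 0.57² + 0.35² + 0.28² = 0.3249 + 0.1225 + 0.0784 = 0.5258

0.53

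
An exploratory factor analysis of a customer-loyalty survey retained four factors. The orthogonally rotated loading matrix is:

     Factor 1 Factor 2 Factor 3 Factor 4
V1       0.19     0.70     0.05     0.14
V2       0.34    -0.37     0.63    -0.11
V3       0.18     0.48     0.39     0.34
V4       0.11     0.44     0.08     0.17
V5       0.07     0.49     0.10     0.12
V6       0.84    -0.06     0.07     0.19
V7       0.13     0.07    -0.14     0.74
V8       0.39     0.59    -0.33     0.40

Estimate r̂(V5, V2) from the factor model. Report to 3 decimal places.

-0.108

r̂ = Σ λ_i·λ_j across factors = (0.07)(0.34) + (0.49)(-0.37) + (0.10)(0.63) + (0.12)(-0.11)
  = +0.0238 -0.1813 +0.0630 -0.0132 = -0.1077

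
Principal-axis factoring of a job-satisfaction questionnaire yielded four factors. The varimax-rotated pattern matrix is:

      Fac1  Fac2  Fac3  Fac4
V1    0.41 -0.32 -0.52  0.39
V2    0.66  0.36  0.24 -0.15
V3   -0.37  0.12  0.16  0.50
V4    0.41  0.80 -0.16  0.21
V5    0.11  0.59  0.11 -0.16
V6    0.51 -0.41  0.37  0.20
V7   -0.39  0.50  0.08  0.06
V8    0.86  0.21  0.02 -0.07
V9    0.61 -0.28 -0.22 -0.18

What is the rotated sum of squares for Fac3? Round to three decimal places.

0.583

SS loadings for Fac3 = (-0.52)² + 0.24² + 0.16² + (-0.16)² + 0.11² + 0.37² + 0.08² + 0.02² + (-0.22)² = 0.2704 + 0.0576 + 0.0256 + 0.0256 + 0.0121 + 0.1369 + 0.0064 + 0.0004 + 0.0484 = 0.5834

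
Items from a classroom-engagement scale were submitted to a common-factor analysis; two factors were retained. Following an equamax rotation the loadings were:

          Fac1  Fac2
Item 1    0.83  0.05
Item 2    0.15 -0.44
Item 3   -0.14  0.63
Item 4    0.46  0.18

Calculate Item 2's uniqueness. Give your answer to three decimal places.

0.784

h² = 0.15² + (-0.44)² = 0.0225 + 0.1936 = 0.2161
Uniqueness u² = 1 − h² = 1 − 0.2161 = 0.7839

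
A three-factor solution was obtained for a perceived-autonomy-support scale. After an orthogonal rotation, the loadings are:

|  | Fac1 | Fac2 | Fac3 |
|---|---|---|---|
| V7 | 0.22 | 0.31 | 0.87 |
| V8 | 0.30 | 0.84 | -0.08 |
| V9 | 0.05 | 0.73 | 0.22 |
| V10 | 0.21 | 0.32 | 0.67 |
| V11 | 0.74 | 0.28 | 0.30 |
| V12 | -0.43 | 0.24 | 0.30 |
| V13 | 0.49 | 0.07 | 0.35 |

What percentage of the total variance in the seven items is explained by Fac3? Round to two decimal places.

22.33%

SS loadings for Fac3 = 0.87² + (-0.08)² + 0.22² + 0.67² + 0.30² + 0.30² + 0.35² = 1.5631
With 7 standardized items, total variance = 7. Proportion = 1.5631/7 = 0.2233 → 22.33%.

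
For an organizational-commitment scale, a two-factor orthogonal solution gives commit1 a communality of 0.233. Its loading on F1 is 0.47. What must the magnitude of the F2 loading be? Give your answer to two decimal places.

Under orthogonal rotation h² = Σλ², so λ_F2² = h² − (0.2209) = 0.233 − 0.2209 = 0.0121.
|λ| = √0.0121 = 0.1100.

0.11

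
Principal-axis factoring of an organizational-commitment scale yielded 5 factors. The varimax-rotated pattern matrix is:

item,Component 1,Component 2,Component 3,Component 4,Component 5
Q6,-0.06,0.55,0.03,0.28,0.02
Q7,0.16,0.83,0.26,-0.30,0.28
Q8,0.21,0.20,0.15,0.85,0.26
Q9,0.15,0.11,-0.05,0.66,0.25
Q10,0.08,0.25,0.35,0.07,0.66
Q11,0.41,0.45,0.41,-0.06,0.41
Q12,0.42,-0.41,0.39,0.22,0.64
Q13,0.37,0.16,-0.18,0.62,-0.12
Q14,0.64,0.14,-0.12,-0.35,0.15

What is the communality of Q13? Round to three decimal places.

h² = 0.37² + 0.16² + (-0.18)² + 0.62² + (-0.12)² = 0.1369 + 0.0256 + 0.0324 + 0.3844 + 0.0144 = 0.5937

0.594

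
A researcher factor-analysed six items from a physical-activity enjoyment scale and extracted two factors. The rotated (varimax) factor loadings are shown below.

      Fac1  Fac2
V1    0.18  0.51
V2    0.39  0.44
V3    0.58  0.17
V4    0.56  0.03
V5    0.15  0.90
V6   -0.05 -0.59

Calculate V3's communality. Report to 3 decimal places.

0.365

h² = 0.58² + 0.17² = 0.3364 + 0.0289 = 0.3653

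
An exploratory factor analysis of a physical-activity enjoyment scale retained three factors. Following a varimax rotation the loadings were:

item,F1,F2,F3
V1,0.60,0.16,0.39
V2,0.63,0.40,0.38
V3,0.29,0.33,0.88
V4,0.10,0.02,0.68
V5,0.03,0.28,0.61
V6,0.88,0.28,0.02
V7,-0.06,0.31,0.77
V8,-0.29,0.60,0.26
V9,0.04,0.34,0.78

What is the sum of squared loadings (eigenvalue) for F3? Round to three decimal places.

SS loadings for F3 = 0.39² + 0.38² + 0.88² + 0.68² + 0.61² + 0.02² + 0.77² + 0.26² + 0.78² = 0.1521 + 0.1444 + 0.7744 + 0.4624 + 0.3721 + 0.0004 + 0.5929 + 0.0676 + 0.6084 = 3.1747

3.175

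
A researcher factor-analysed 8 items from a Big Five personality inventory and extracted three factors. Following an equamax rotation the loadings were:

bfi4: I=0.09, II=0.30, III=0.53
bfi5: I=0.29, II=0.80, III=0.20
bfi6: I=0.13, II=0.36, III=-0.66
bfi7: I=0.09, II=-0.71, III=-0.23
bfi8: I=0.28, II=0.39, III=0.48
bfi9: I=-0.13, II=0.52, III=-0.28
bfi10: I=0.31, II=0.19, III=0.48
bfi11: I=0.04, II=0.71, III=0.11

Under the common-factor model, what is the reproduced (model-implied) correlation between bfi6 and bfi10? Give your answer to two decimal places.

r̂ = Σ λ_i·λ_j across factors = (0.13)(0.31) + (0.36)(0.19) + (-0.66)(0.48)
  = +0.0403 +0.0684 -0.3168 = -0.2081

-0.21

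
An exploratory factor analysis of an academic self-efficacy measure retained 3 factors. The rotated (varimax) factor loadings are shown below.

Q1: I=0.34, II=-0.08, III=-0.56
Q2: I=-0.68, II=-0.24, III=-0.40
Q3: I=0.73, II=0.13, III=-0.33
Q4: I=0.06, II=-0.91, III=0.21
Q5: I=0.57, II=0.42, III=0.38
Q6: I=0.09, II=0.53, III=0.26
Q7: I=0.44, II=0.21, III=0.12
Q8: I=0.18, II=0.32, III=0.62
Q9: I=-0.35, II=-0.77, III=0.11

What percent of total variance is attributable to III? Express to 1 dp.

13.9%

SS loadings for III = (-0.56)² + (-0.40)² + (-0.33)² + 0.21² + 0.38² + 0.26² + 0.12² + 0.62² + 0.11² = 1.2495
With 9 standardized items, total variance = 9. Proportion = 1.2495/9 = 0.1388 → 13.88%.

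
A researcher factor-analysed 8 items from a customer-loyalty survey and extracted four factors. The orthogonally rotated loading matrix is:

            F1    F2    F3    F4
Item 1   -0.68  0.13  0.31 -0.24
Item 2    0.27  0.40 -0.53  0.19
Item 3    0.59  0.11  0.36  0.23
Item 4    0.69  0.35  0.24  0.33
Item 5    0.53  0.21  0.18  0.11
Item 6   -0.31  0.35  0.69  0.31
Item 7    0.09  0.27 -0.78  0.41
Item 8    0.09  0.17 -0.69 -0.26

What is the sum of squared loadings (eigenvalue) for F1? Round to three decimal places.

1.753

SS loadings for F1 = (-0.68)² + 0.27² + 0.59² + 0.69² + 0.53² + (-0.31)² + 0.09² + 0.09² = 0.4624 + 0.0729 + 0.3481 + 0.4761 + 0.2809 + 0.0961 + 0.0081 + 0.0081 = 1.7527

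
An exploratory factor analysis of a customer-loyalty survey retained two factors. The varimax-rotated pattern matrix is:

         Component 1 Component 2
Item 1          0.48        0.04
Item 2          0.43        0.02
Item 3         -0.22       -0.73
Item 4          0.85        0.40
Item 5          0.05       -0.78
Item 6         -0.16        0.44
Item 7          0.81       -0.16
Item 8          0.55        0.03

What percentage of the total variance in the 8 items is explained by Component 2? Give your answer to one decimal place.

19.0%

SS loadings for Component 2 = 0.04² + 0.02² + (-0.73)² + 0.40² + (-0.78)² + 0.44² + (-0.16)² + 0.03² = 1.5234
With 8 standardized items, total variance = 8. Proportion = 1.5234/8 = 0.1904 → 19.04%.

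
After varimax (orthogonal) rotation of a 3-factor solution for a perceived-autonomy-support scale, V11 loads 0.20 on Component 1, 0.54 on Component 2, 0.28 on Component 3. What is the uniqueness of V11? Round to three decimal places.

0.590

h² = 0.20² + 0.54² + 0.28² = 0.0400 + 0.2916 + 0.0784 = 0.4100
Uniqueness u² = 1 − h² = 1 − 0.4100 = 0.5900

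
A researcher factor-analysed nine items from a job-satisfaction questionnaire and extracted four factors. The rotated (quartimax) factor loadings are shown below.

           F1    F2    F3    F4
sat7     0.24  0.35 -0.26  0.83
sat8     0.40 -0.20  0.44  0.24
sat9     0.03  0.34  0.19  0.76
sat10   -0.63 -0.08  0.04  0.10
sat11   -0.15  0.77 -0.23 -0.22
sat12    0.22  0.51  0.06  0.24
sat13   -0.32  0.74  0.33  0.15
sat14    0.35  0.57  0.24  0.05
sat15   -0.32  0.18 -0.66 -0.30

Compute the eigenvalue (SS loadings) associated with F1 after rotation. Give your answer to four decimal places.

1.0136

SS loadings for F1 = 0.24² + 0.40² + 0.03² + (-0.63)² + (-0.15)² + 0.22² + (-0.32)² + 0.35² + (-0.32)² = 0.0576 + 0.1600 + 0.0009 + 0.3969 + 0.0225 + 0.0484 + 0.1024 + 0.1225 + 0.1024 = 1.0136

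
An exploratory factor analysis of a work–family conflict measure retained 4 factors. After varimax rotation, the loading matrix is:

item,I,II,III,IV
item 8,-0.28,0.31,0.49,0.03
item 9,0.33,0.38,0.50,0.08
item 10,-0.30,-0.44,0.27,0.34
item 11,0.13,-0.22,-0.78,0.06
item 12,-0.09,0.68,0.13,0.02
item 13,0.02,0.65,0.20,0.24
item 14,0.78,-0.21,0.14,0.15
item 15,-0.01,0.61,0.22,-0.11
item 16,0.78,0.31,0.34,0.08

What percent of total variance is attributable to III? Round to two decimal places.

15.69%

SS loadings for III = 0.49² + 0.50² + 0.27² + (-0.78)² + 0.13² + 0.20² + 0.14² + 0.22² + 0.34² = 1.4119
With 9 standardized items, total variance = 9. Proportion = 1.4119/9 = 0.1569 → 15.69%.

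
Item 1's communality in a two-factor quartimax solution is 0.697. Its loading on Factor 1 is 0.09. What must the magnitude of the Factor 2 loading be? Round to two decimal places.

0.83

Under orthogonal rotation h² = Σλ², so λ_Factor 2² = h² − (0.0081) = 0.697 − 0.0081 = 0.6889.
|λ| = √0.6889 = 0.8300.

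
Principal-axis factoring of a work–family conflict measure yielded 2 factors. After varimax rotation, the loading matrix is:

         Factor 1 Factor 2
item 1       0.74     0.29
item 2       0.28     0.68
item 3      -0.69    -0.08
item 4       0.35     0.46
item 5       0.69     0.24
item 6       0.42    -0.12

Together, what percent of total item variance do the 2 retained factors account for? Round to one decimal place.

45.2%

Communalities: 0.6317, 0.5408, 0.4825, 0.3341, 0.5337, 0.1908; Σh² = 2.7136.
Total variance with 6 standardized items is 6, so the solution explains 2.7136/6 = 0.4523 = 45.23%.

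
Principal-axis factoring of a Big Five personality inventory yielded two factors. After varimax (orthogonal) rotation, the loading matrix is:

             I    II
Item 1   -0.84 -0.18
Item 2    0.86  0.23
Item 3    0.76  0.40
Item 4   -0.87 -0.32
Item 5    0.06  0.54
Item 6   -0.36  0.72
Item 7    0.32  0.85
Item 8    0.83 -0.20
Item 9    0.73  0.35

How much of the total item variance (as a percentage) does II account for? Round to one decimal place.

SS loadings for II = (-0.18)² + 0.23² + 0.40² + (-0.32)² + 0.54² + 0.72² + 0.85² + (-0.20)² + 0.35² = 2.0427
With 9 standardized items, total variance = 9. Proportion = 2.0427/9 = 0.2270 → 22.70%.

22.7%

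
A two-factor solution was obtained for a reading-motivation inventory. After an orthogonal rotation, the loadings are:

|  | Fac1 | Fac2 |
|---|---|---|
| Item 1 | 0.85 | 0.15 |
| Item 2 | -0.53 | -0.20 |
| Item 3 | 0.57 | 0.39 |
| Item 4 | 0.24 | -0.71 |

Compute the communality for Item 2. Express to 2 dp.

0.32

h² = (-0.53)² + (-0.20)² = 0.2809 + 0.0400 = 0.3209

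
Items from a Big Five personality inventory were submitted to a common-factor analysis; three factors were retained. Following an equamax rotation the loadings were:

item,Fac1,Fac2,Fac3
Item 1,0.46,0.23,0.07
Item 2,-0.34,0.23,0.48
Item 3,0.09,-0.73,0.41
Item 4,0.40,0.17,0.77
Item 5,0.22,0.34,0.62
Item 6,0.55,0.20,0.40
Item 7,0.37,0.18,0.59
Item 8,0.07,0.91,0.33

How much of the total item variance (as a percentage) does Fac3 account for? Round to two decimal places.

24.97%

SS loadings for Fac3 = 0.07² + 0.48² + 0.41² + 0.77² + 0.62² + 0.40² + 0.59² + 0.33² = 1.9977
With 8 standardized items, total variance = 8. Proportion = 1.9977/8 = 0.2497 → 24.97%.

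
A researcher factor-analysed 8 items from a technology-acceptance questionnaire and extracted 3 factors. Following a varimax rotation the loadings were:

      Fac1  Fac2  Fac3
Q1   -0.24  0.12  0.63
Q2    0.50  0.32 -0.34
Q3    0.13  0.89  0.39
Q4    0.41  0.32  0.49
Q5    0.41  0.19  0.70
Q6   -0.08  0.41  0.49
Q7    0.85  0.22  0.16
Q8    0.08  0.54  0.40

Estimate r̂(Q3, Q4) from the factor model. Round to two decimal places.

0.53

r̂ = Σ λ_i·λ_j across factors = (0.13)(0.41) + (0.89)(0.32) + (0.39)(0.49)
  = +0.0533 +0.2848 +0.1911 = 0.5292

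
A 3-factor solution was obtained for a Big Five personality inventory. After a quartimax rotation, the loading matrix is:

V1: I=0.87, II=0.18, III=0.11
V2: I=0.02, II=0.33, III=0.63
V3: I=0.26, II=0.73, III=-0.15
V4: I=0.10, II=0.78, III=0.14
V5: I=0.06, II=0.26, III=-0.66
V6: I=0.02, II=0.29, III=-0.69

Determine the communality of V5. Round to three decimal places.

h² = 0.06² + 0.26² + (-0.66)² = 0.0036 + 0.0676 + 0.4356 = 0.5068

0.507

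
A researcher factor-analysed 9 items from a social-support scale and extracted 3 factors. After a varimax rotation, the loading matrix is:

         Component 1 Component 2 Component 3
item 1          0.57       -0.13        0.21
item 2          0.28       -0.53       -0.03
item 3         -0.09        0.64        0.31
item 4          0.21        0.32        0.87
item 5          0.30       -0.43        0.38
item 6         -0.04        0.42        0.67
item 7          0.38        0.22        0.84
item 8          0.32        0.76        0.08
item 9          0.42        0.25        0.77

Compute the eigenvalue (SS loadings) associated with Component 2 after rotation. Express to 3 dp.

SS loadings for Component 2 = (-0.13)² + (-0.53)² + 0.64² + 0.32² + (-0.43)² + 0.42² + 0.22² + 0.76² + 0.25² = 0.0169 + 0.2809 + 0.4096 + 0.1024 + 0.1849 + 0.1764 + 0.0484 + 0.5776 + 0.0625 = 1.8596

1.860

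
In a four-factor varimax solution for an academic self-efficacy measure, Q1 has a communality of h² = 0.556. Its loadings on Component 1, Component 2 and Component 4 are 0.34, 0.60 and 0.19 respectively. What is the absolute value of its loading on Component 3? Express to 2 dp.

Under orthogonal rotation h² = Σλ², so λ_Component 3² = h² − (0.5117) = 0.556 − 0.5117 = 0.0443.
|λ| = √0.0443 = 0.2105.

0.21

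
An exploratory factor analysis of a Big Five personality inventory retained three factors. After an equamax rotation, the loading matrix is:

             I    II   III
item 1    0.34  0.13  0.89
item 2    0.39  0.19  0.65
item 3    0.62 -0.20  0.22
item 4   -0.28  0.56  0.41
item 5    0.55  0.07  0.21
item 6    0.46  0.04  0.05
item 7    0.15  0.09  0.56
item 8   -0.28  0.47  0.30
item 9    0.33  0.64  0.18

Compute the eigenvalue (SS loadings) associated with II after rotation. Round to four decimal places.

SS loadings for II = 0.13² + 0.19² + (-0.20)² + 0.56² + 0.07² + 0.04² + 0.09² + 0.47² + 0.64² = 0.0169 + 0.0361 + 0.0400 + 0.3136 + 0.0049 + 0.0016 + 0.0081 + 0.2209 + 0.4096 = 1.0517

1.0517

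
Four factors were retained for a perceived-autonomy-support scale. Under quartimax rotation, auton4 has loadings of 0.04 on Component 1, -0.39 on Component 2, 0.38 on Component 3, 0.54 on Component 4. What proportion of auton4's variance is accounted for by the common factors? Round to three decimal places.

h² = 0.04² + (-0.39)² + 0.38² + 0.54² = 0.0016 + 0.1521 + 0.1444 + 0.2916 = 0.5897

0.590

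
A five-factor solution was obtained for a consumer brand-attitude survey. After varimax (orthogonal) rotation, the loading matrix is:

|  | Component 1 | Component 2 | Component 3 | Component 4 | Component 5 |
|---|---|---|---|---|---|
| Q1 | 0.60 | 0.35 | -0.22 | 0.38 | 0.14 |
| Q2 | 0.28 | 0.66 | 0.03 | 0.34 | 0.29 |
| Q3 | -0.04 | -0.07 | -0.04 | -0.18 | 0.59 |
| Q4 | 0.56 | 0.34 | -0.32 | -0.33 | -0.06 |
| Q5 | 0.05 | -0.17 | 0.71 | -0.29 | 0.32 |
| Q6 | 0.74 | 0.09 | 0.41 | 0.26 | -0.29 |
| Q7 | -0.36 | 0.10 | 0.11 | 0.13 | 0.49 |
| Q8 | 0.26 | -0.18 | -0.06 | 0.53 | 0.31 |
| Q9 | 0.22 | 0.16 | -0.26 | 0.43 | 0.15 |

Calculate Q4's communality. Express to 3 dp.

0.644

h² = 0.56² + 0.34² + (-0.32)² + (-0.33)² + (-0.06)² = 0.3136 + 0.1156 + 0.1024 + 0.1089 + 0.0036 = 0.6441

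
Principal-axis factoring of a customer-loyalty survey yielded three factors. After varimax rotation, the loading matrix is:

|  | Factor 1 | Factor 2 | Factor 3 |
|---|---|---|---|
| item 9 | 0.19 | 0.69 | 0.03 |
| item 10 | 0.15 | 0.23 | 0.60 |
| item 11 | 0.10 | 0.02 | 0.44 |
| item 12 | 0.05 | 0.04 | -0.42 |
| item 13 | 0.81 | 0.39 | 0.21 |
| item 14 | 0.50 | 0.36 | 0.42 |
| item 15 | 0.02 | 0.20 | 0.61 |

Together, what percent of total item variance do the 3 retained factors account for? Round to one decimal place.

45.1%

Communalities: 0.5131, 0.4354, 0.2040, 0.1805, 0.8523, 0.5560, 0.4125; Σh² = 3.1538.
Total variance with 7 standardized items is 7, so the solution explains 3.1538/7 = 0.4505 = 45.05%.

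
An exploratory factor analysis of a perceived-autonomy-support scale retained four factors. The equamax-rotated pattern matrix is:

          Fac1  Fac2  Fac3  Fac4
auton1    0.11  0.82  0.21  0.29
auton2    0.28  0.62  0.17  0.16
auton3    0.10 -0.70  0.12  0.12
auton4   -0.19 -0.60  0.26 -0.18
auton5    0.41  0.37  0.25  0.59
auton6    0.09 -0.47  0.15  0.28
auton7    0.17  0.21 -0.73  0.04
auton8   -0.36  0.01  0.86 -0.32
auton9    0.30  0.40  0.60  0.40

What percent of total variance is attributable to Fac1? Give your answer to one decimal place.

6.2%

SS loadings for Fac1 = 0.11² + 0.28² + 0.10² + (-0.19)² + 0.41² + 0.09² + 0.17² + (-0.36)² + 0.30² = 0.5613
With 9 standardized items, total variance = 9. Proportion = 0.5613/9 = 0.0624 → 6.24%.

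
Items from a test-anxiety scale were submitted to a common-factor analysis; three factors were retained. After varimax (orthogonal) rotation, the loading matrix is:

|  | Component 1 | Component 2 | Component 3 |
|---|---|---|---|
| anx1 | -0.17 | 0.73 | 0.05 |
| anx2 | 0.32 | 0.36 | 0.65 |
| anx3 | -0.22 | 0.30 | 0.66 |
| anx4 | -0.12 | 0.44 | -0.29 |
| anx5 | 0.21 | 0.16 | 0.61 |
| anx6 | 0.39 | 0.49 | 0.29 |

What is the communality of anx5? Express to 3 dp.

0.442

h² = 0.21² + 0.16² + 0.61² = 0.0441 + 0.0256 + 0.3721 = 0.4418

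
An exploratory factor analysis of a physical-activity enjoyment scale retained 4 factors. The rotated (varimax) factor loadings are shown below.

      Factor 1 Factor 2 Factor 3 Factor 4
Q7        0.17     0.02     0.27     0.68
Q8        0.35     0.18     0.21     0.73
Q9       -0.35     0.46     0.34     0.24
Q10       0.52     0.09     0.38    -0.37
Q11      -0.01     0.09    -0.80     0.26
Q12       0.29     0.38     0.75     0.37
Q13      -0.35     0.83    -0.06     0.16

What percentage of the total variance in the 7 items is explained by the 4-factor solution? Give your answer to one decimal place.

Communalities: 0.5646, 0.7319, 0.5073, 0.5598, 0.7158, 0.9279, 0.8406; Σh² = 4.8479.
Total variance with 7 standardized items is 7, so the solution explains 4.8479/7 = 0.6926 = 69.26%.

69.3%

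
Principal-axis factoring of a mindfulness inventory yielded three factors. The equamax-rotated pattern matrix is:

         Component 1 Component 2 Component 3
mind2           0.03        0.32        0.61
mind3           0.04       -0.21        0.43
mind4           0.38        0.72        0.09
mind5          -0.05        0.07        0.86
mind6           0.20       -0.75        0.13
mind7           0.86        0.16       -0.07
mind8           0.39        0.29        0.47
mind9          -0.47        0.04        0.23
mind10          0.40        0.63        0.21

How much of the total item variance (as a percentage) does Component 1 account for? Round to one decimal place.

16.2%

SS loadings for Component 1 = 0.03² + 0.04² + 0.38² + (-0.05)² + 0.20² + 0.86² + 0.39² + (-0.47)² + 0.40² = 1.4620
With 9 standardized items, total variance = 9. Proportion = 1.4620/9 = 0.1624 → 16.24%.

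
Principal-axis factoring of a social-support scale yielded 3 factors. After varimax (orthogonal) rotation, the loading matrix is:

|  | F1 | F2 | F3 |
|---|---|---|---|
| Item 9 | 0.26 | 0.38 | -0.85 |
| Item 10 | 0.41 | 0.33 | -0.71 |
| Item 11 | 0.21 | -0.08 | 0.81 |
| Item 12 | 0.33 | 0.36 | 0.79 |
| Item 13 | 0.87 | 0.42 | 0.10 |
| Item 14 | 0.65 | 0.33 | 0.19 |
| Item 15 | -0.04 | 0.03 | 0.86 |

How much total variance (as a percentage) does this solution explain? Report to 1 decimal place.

Communalities: 0.9345, 0.7811, 0.7066, 0.8626, 0.9433, 0.5675, 0.7421; Σh² = 5.5377.
Total variance with 7 standardized items is 7, so the solution explains 5.5377/7 = 0.7911 = 79.11%.

79.1%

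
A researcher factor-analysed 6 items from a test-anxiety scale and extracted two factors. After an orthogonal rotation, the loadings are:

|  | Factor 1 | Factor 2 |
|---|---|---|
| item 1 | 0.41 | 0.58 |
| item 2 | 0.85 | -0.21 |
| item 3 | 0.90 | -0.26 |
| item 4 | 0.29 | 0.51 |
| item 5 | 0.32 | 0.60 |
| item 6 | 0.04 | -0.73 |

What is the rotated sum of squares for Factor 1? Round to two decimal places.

SS loadings for Factor 1 = 0.41² + 0.85² + 0.90² + 0.29² + 0.32² + 0.04² = 0.1681 + 0.7225 + 0.8100 + 0.0841 + 0.1024 + 0.0016 = 1.8887

1.89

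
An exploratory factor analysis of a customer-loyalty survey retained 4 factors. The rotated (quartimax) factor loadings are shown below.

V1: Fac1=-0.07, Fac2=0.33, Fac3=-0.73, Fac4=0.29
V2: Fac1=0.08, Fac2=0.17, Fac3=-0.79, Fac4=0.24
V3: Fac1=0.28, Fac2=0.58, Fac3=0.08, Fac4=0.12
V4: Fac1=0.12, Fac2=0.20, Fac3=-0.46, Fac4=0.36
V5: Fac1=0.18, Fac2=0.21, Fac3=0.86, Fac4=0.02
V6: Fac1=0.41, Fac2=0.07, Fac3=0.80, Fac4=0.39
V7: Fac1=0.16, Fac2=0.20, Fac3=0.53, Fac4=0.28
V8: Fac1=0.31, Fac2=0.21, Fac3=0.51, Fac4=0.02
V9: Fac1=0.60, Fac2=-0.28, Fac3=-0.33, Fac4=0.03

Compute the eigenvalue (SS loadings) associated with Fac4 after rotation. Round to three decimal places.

SS loadings for Fac4 = 0.29² + 0.24² + 0.12² + 0.36² + 0.02² + 0.39² + 0.28² + 0.02² + 0.03² = 0.0841 + 0.0576 + 0.0144 + 0.1296 + 0.0004 + 0.1521 + 0.0784 + 0.0004 + 0.0009 = 0.5179

0.518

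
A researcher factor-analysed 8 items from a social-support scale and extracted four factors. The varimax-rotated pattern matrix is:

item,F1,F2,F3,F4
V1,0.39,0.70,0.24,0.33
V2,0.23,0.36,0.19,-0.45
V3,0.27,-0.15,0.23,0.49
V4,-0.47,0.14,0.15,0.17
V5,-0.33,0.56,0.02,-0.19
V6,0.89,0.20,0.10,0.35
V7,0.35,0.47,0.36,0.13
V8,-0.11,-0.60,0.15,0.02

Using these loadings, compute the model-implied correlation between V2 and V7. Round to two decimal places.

r̂ = Σ λ_i·λ_j across factors = (0.23)(0.35) + (0.36)(0.47) + (0.19)(0.36) + (-0.45)(0.13)
  = +0.0805 +0.1692 +0.0684 -0.0585 = 0.2596

0.26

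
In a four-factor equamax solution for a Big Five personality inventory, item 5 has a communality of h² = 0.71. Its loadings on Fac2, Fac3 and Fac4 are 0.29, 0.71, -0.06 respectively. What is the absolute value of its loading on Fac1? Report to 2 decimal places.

0.34

Under orthogonal rotation h² = Σλ², so λ_Fac1² = h² − (0.5918) = 0.71 − 0.5918 = 0.1182.
|λ| = √0.1182 = 0.3438.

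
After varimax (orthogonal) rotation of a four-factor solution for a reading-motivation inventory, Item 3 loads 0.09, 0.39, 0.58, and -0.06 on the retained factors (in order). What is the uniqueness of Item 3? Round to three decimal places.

0.500

h² = 0.09² + 0.39² + 0.58² + (-0.06)² = 0.0081 + 0.1521 + 0.3364 + 0.0036 = 0.5002
Uniqueness u² = 1 − h² = 1 − 0.5002 = 0.4998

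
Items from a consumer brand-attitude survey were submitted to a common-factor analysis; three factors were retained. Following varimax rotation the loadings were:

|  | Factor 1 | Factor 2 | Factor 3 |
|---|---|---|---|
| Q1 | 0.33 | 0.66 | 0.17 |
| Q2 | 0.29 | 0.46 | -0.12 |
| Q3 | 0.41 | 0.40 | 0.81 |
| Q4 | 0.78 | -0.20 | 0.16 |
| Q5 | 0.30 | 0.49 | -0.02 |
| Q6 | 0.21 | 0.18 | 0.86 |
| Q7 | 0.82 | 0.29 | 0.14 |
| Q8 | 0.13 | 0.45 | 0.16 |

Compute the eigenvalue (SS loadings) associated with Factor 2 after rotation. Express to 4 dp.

1.4063

SS loadings for Factor 2 = 0.66² + 0.46² + 0.40² + (-0.20)² + 0.49² + 0.18² + 0.29² + 0.45² = 0.4356 + 0.2116 + 0.1600 + 0.0400 + 0.2401 + 0.0324 + 0.0841 + 0.2025 = 1.4063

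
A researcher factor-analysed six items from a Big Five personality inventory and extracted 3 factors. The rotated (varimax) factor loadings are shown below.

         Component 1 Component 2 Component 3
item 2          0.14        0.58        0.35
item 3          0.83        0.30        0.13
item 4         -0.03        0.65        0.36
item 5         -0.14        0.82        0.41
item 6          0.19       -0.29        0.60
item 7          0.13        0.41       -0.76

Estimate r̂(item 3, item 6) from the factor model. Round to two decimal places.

r̂ = Σ λ_i·λ_j across factors = (0.83)(0.19) + (0.30)(-0.29) + (0.13)(0.60)
  = +0.1577 -0.0870 +0.0780 = 0.1487

0.15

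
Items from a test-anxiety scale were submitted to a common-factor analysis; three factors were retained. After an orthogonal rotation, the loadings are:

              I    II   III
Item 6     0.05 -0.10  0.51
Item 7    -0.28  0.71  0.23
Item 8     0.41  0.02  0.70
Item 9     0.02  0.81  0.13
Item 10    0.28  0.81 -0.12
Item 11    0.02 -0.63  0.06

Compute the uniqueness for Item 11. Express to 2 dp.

0.60

h² = 0.02² + (-0.63)² + 0.06² = 0.0004 + 0.3969 + 0.0036 = 0.4009
Uniqueness u² = 1 − h² = 1 − 0.4009 = 0.5991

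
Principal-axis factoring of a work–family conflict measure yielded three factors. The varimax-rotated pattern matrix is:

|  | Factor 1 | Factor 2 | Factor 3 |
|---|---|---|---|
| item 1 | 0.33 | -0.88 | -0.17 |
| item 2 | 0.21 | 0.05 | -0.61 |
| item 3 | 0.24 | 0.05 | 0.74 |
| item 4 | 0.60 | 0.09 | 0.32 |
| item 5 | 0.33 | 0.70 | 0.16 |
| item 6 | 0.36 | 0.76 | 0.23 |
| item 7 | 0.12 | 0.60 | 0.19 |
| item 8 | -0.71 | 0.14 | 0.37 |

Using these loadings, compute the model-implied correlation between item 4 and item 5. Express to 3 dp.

r̂ = Σ λ_i·λ_j across factors = (0.60)(0.33) + (0.09)(0.70) + (0.32)(0.16)
  = +0.1980 +0.0630 +0.0512 = 0.3122

0.312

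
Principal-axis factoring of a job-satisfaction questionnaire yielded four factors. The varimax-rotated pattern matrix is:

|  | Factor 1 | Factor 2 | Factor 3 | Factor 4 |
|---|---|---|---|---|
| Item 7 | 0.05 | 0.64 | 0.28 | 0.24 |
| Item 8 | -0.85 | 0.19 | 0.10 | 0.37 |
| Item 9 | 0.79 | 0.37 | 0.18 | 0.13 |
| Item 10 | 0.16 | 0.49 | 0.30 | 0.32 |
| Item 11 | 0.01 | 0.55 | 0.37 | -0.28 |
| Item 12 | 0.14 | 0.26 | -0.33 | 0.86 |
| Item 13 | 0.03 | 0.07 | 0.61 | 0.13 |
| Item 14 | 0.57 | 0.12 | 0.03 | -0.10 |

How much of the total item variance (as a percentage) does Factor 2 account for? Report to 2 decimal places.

SS loadings for Factor 2 = 0.64² + 0.19² + 0.37² + 0.49² + 0.55² + 0.26² + 0.07² + 0.12² = 1.2121
With 8 standardized items, total variance = 8. Proportion = 1.2121/8 = 0.1515 → 15.15%.

15.15%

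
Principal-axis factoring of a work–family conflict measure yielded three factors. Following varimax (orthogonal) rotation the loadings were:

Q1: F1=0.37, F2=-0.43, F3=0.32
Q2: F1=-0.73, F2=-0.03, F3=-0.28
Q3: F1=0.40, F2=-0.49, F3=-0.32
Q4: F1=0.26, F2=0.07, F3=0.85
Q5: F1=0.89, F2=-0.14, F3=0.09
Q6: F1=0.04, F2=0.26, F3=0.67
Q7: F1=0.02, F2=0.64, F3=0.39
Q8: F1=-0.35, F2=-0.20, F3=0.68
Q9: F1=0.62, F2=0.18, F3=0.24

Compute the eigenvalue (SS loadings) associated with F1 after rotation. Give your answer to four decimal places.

2.1984

SS loadings for F1 = 0.37² + (-0.73)² + 0.40² + 0.26² + 0.89² + 0.04² + 0.02² + (-0.35)² + 0.62² = 0.1369 + 0.5329 + 0.1600 + 0.0676 + 0.7921 + 0.0016 + 0.0004 + 0.1225 + 0.3844 = 2.1984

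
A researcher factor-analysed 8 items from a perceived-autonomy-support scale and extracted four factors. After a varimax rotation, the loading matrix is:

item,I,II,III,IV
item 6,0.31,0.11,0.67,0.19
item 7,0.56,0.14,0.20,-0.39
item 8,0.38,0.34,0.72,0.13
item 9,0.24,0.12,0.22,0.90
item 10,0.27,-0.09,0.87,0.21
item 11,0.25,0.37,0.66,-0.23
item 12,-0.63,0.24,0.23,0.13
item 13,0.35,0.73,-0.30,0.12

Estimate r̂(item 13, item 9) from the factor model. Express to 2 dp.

0.21

r̂ = Σ λ_i·λ_j across factors = (0.35)(0.24) + (0.73)(0.12) + (-0.30)(0.22) + (0.12)(0.90)
  = +0.0840 +0.0876 -0.0660 +0.1080 = 0.2136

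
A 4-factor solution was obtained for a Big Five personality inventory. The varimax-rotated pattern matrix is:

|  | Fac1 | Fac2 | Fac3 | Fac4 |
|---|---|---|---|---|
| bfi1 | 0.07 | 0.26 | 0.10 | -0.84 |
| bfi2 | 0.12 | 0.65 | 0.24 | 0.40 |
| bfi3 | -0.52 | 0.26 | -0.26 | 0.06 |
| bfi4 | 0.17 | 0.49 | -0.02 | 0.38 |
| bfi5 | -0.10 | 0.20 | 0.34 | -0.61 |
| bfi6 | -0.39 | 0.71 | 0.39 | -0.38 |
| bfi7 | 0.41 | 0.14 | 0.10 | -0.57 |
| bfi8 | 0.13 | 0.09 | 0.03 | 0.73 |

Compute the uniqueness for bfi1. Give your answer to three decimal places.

0.212

h² = 0.07² + 0.26² + 0.10² + (-0.84)² = 0.0049 + 0.0676 + 0.0100 + 0.7056 = 0.7881
Uniqueness u² = 1 − h² = 1 − 0.7881 = 0.2119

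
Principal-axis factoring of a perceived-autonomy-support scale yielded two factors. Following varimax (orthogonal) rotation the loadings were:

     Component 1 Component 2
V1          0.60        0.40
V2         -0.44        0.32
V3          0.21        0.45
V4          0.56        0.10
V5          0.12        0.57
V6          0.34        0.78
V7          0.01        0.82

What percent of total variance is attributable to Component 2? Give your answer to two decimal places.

29.72%

SS loadings for Component 2 = 0.40² + 0.32² + 0.45² + 0.10² + 0.57² + 0.78² + 0.82² = 2.0806
With 7 standardized items, total variance = 7. Proportion = 2.0806/7 = 0.2972 → 29.72%.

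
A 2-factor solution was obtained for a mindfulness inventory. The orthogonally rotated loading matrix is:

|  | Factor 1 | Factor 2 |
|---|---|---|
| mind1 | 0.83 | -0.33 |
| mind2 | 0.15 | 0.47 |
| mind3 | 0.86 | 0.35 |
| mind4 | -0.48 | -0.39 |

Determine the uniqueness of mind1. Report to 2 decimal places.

h² = 0.83² + (-0.33)² = 0.6889 + 0.1089 = 0.7978
Uniqueness u² = 1 − h² = 1 − 0.7978 = 0.2022

0.20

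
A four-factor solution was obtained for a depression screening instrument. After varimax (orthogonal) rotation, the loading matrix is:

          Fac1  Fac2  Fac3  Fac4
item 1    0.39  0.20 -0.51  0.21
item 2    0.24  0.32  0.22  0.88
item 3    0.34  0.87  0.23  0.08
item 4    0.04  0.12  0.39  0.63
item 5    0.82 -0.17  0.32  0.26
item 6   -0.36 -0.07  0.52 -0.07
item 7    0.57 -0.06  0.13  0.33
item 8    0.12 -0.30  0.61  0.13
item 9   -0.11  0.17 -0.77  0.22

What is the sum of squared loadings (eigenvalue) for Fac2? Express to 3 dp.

SS loadings for Fac2 = 0.20² + 0.32² + 0.87² + 0.12² + (-0.17)² + (-0.07)² + (-0.06)² + (-0.30)² + 0.17² = 0.0400 + 0.1024 + 0.7569 + 0.0144 + 0.0289 + 0.0049 + 0.0036 + 0.0900 + 0.0289 = 1.0700

1.070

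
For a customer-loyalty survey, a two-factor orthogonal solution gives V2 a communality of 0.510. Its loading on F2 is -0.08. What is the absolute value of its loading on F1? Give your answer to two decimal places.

0.71

Under orthogonal rotation h² = Σλ², so λ_F1² = h² − (0.0064) = 0.510 − 0.0064 = 0.5036.
|λ| = √0.5036 = 0.7096.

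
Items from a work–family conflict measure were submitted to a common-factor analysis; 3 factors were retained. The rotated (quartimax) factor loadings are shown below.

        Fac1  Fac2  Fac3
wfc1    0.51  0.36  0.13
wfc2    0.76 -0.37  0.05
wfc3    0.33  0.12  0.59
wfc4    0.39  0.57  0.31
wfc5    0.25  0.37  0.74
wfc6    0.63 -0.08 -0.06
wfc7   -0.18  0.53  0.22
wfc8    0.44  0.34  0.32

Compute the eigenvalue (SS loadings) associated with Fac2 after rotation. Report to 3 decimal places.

SS loadings for Fac2 = 0.36² + (-0.37)² + 0.12² + 0.57² + 0.37² + (-0.08)² + 0.53² + 0.34² = 0.1296 + 0.1369 + 0.0144 + 0.3249 + 0.1369 + 0.0064 + 0.2809 + 0.1156 = 1.1456

1.146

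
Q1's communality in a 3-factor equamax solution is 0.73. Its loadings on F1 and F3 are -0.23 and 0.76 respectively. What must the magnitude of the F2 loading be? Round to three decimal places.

0.315

Under orthogonal rotation h² = Σλ², so λ_F2² = h² − (0.6305) = 0.73 − 0.6305 = 0.0995.
|λ| = √0.0995 = 0.3154.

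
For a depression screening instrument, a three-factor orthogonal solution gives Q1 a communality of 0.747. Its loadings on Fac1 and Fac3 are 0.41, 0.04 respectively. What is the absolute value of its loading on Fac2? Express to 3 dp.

Under orthogonal rotation h² = Σλ², so λ_Fac2² = h² − (0.1697) = 0.747 − 0.1697 = 0.5773.
|λ| = √0.5773 = 0.7598.

0.760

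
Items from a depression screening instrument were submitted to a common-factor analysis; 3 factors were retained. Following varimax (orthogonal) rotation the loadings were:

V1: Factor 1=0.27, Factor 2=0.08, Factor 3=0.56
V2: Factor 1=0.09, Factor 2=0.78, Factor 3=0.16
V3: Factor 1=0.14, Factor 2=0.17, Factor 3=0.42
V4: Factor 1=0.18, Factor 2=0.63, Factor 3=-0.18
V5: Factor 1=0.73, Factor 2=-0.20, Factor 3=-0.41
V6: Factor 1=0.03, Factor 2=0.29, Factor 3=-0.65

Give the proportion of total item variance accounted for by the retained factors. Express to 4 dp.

Communalities: 0.3929, 0.6421, 0.2249, 0.4617, 0.7410, 0.5075; Σh² = 2.9701.
Total variance with 6 standardized items is 6, so the solution explains 2.9701/6 = 0.4950.

0.4950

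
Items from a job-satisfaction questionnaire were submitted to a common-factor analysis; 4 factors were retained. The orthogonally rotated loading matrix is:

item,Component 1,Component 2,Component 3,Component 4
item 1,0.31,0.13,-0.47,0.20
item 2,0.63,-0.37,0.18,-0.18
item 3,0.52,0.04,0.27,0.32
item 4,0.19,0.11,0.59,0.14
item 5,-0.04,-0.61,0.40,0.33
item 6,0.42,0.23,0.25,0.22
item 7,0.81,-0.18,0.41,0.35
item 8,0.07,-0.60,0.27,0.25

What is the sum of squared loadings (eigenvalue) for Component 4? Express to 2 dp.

0.54

SS loadings for Component 4 = 0.20² + (-0.18)² + 0.32² + 0.14² + 0.33² + 0.22² + 0.35² + 0.25² = 0.0400 + 0.0324 + 0.1024 + 0.0196 + 0.1089 + 0.0484 + 0.1225 + 0.0625 = 0.5367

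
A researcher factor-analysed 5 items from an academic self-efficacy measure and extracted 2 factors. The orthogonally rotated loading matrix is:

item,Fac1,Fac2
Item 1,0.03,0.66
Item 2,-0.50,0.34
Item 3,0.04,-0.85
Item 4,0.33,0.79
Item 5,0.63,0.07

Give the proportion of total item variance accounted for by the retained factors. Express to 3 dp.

0.532

SS loadings by factor: 0.7583, 1.9027; total = 2.6610.
Total variance with 5 standardized items is 5, so the solution explains 2.6610/5 = 0.5322.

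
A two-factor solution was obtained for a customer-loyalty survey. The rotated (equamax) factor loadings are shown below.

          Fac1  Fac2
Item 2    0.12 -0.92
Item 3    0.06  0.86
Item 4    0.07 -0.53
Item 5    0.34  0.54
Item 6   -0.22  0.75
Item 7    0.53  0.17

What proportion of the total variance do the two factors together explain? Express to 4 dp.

SS loadings by factor: 0.4678, 2.7499; total = 3.2177.
Total variance with 6 standardized items is 6, so the solution explains 3.2177/6 = 0.5363.

0.5363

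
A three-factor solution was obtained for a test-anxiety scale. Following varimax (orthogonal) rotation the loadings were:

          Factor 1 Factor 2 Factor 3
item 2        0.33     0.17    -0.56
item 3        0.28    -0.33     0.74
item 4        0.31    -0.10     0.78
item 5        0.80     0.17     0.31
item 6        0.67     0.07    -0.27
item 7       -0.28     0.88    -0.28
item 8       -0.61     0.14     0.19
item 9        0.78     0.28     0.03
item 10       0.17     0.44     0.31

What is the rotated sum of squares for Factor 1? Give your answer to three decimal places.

2.460

SS loadings for Factor 1 = 0.33² + 0.28² + 0.31² + 0.80² + 0.67² + (-0.28)² + (-0.61)² + 0.78² + 0.17² = 0.1089 + 0.0784 + 0.0961 + 0.6400 + 0.4489 + 0.0784 + 0.3721 + 0.6084 + 0.0289 = 2.4601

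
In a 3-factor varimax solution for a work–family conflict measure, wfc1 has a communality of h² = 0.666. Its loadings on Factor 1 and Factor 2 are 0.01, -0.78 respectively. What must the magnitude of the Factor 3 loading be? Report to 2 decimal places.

0.24

Under orthogonal rotation h² = Σλ², so λ_Factor 3² = h² − (0.6085) = 0.666 − 0.6085 = 0.0575.
|λ| = √0.0575 = 0.2398.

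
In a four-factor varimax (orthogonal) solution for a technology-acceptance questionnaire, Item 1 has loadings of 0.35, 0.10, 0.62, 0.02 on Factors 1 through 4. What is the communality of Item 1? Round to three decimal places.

0.517

h² = 0.35² + 0.10² + 0.62² + 0.02² = 0.1225 + 0.0100 + 0.3844 + 0.0004 = 0.5173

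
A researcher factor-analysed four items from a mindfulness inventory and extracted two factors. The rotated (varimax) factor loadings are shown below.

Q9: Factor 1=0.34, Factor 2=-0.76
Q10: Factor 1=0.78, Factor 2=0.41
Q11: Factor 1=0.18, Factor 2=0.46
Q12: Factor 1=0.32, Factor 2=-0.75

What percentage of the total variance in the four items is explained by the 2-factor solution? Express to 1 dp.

SS loadings by factor: 0.8588, 1.5198; total = 2.3786.
Total variance with 4 standardized items is 4, so the solution explains 2.3786/4 = 0.5947 = 59.47%.

59.5%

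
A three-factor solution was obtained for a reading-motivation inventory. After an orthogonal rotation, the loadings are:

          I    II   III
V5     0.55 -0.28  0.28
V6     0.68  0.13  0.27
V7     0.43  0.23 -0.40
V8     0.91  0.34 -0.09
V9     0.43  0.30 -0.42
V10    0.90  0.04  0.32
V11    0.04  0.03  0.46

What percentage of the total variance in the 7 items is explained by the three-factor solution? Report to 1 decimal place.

56.3%

SS loadings by factor: 2.7744, 0.3563, 0.8098; total = 3.9405.
Total variance with 7 standardized items is 7, so the solution explains 3.9405/7 = 0.5629 = 56.29%.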